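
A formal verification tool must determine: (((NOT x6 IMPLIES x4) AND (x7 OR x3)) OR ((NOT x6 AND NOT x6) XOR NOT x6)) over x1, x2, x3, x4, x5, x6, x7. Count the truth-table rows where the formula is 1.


Formula: (((NOT x6 IMPLIES x4) AND (x7 OR x3)) OR ((NOT x6 AND NOT x6) XOR NOT x6)) over 7 vars (128 rows)
Evaluate each row (x1, x2, x3, x4, x5, x6, x7 as bits, MSB first):
  row 0 [0000000]: (((NOT 0 IMPLIES 0) AND (0 OR 0)) OR ((NOT 0 AND NOT 0) XOR NOT 0)) -> 0
  row 1 [0000001]: (((NOT 0 IMPLIES 0) AND (1 OR 0)) OR ((NOT 0 AND NOT 0) XOR NOT 0)) -> 0
  row 2 [0000010]: (((NOT 1 IMPLIES 0) AND (0 OR 0)) OR ((NOT 1 AND NOT 1) XOR NOT 1)) -> 0
  row 3 [0000011]: (((NOT 1 IMPLIES 0) AND (1 OR 0)) OR ((NOT 1 AND NOT 1) XOR NOT 1)) -> 1
  row 4 [0000100]: (((NOT 0 IMPLIES 0) AND (0 OR 0)) OR ((NOT 0 AND NOT 0) XOR NOT 0)) -> 0
  (every remaining row is evaluated the same way; all 128 results are listed next)
Full result column, 8 rows per line (x1,x2,x3,x4 fixed per line; x5,x6,x7 runs 000..111 left to right):
  rows 0-7 [x1,x2,x3,x4=0000]: 00010001  (ones: 2)
  rows 8-15 [x1,x2,x3,x4=0001]: 01010101  (ones: 4)
  rows 16-23 [x1,x2,x3,x4=0010]: 00110011  (ones: 4)
  rows 24-31 [x1,x2,x3,x4=0011]: 11111111  (ones: 8)
  rows 32-39 [x1,x2,x3,x4=0100]: 00010001  (ones: 2)
  rows 40-47 [x1,x2,x3,x4=0101]: 01010101  (ones: 4)
  rows 48-55 [x1,x2,x3,x4=0110]: 00110011  (ones: 4)
  rows 56-63 [x1,x2,x3,x4=0111]: 11111111  (ones: 8)
  rows 64-71 [x1,x2,x3,x4=1000]: 00010001  (ones: 2)
  rows 72-79 [x1,x2,x3,x4=1001]: 01010101  (ones: 4)
  rows 80-87 [x1,x2,x3,x4=1010]: 00110011  (ones: 4)
  rows 88-95 [x1,x2,x3,x4=1011]: 11111111  (ones: 8)
  rows 96-103 [x1,x2,x3,x4=1100]: 00010001  (ones: 2)
  rows 104-111 [x1,x2,x3,x4=1101]: 01010101  (ones: 4)
  rows 112-119 [x1,x2,x3,x4=1110]: 00110011  (ones: 4)
  rows 120-127 [x1,x2,x3,x4=1111]: 11111111  (ones: 8)
Count of 1-rows = 2+4+4+8+2+4+4+8+2+4+4+8+2+4+4+8 = 72

72


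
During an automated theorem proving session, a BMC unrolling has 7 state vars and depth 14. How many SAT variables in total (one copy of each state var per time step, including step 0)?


BMC unrolls to depth k, creating one copy of each state var for steps 0..k.
Step count = 14 + 1 = 15 (steps 0 through 14)
Vars per step = 7
Total = 7 * 15 = 105

105


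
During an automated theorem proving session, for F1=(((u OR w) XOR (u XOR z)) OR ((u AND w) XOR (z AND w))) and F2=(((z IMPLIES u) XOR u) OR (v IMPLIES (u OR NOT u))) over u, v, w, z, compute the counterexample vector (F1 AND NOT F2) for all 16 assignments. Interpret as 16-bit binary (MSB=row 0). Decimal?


F1 = (((u OR w) XOR (u XOR z)) OR ((u AND w) XOR (z AND w)))
F2 = (((z IMPLIES u) XOR u) OR (v IMPLIES (u OR NOT u)))
Counterexample to F1=>F2 is where F1=1 and F2=0.
Evaluate each row (bits = u,v,w,z, MSB first):
  row 0 [0000]: F1=0 F2=1 -> F1&~F2 -> 0
  row 1 [0001]: F1=1 F2=1 -> F1&~F2 -> 0
  row 2 [0010]: F1=1 F2=1 -> F1&~F2 -> 0
  row 3 [0011]: F1=1 F2=1 -> F1&~F2 -> 0
  row 4 [0100]: F1=0 F2=1 -> F1&~F2 -> 0
  row 5 [0101]: F1=1 F2=1 -> F1&~F2 -> 0
  row 6 [0110]: F1=1 F2=1 -> F1&~F2 -> 0
  row 7 [0111]: F1=1 F2=1 -> F1&~F2 -> 0
  row 8 [1000]: F1=0 F2=1 -> F1&~F2 -> 0
  row 9 [1001]: F1=1 F2=1 -> F1&~F2 -> 0
  row 10 [1010]: F1=1 F2=1 -> F1&~F2 -> 0
  row 11 [1011]: F1=1 F2=1 -> F1&~F2 -> 0
  row 12 [1100]: F1=0 F2=1 -> F1&~F2 -> 0
  row 13 [1101]: F1=1 F2=1 -> F1&~F2 -> 0
  row 14 [1110]: F1=1 F2=1 -> F1&~F2 -> 0
  row 15 [1111]: F1=1 F2=1 -> F1&~F2 -> 0
Full result column, 4 rows per line (u,v fixed per line; w,z runs 00..11 left to right):
  rows 0-3 [u,v=00]: 0000  = hex 0
  rows 4-7 [u,v=01]: 0000  = hex 0
  rows 8-11 [u,v=10]: 0000  = hex 0
  rows 12-15 [u,v=11]: 0000  = hex 0
Counterexample vector (row 0 .. row 15) = 0000000000000000
Output column grouped in 4s = 0000 0000 0000 0000 = 0x0000
Convert to decimal digit by digit (value = value*16 + digit):
  0 -> 0
  0*16 + 0 = 0
  0*16 + 0 = 0
  0*16 + 0 = 0
Decimal = 0

0


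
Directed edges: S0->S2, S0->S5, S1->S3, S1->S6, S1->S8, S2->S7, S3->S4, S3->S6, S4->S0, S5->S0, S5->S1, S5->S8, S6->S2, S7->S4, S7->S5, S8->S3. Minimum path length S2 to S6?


BFS layer-by-layer from S2:
  dist 0: {S2}
  dist 1: {S7}
  dist 2: {S4, S5}
  dist 3: {S0, S1, S8}
  dist 4: {S3, S6}
  -> S6 reached at distance 4
Shortest path length = 4

4


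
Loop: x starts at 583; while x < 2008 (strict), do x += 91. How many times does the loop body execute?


Step 1: x goes from 583 toward 2008 by 91; the body runs while x<2008, so iterations = ceil((bound-start)/step)
Step 2: Distance=1425
Step 3: ceil(1425/91)=16

16


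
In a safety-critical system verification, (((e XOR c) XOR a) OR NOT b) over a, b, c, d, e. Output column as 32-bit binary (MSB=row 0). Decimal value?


Formula: (((e XOR c) XOR a) OR NOT b) over a, b, c, d, e (32 rows)
Evaluate each row (bits = a,b,c,d,e, MSB first):
  row 0 [00000]: (((0 XOR 0) XOR 0) OR NOT 0) -> 1
  row 1 [00001]: (((1 XOR 0) XOR 0) OR NOT 0) -> 1
  row 2 [00010]: (((0 XOR 0) XOR 0) OR NOT 0) -> 1
  row 3 [00011]: (((1 XOR 0) XOR 0) OR NOT 0) -> 1
  row 4 [00100]: (((0 XOR 1) XOR 0) OR NOT 0) -> 1
  row 5 [00101]: (((1 XOR 1) XOR 0) OR NOT 0) -> 1
  row 6 [00110]: (((0 XOR 1) XOR 0) OR NOT 0) -> 1
  row 7 [00111]: (((1 XOR 1) XOR 0) OR NOT 0) -> 1
  row 8 [01000]: (((0 XOR 0) XOR 0) OR NOT 1) -> 0
  row 9 [01001]: (((1 XOR 0) XOR 0) OR NOT 1) -> 1
  row 10 [01010]: (((0 XOR 0) XOR 0) OR NOT 1) -> 0
  row 11 [01011]: (((1 XOR 0) XOR 0) OR NOT 1) -> 1
  row 12 [01100]: (((0 XOR 1) XOR 0) OR NOT 1) -> 1
  row 13 [01101]: (((1 XOR 1) XOR 0) OR NOT 1) -> 0
  row 14 [01110]: (((0 XOR 1) XOR 0) OR NOT 1) -> 1
  row 15 [01111]: (((1 XOR 1) XOR 0) OR NOT 1) -> 0
  row 16 [10000]: (((0 XOR 0) XOR 1) OR NOT 0) -> 1
  row 17 [10001]: (((1 XOR 0) XOR 1) OR NOT 0) -> 1
  row 18 [10010]: (((0 XOR 0) XOR 1) OR NOT 0) -> 1
  row 19 [10011]: (((1 XOR 0) XOR 1) OR NOT 0) -> 1
  row 20 [10100]: (((0 XOR 1) XOR 1) OR NOT 0) -> 1
  row 21 [10101]: (((1 XOR 1) XOR 1) OR NOT 0) -> 1
  row 22 [10110]: (((0 XOR 1) XOR 1) OR NOT 0) -> 1
  row 23 [10111]: (((1 XOR 1) XOR 1) OR NOT 0) -> 1
  row 24 [11000]: (((0 XOR 0) XOR 1) OR NOT 1) -> 1
  row 25 [11001]: (((1 XOR 0) XOR 1) OR NOT 1) -> 0
  row 26 [11010]: (((0 XOR 0) XOR 1) OR NOT 1) -> 1
  row 27 [11011]: (((1 XOR 0) XOR 1) OR NOT 1) -> 0
  row 28 [11100]: (((0 XOR 1) XOR 1) OR NOT 1) -> 0
  row 29 [11101]: (((1 XOR 1) XOR 1) OR NOT 1) -> 1
  row 30 [11110]: (((0 XOR 1) XOR 1) OR NOT 1) -> 0
  row 31 [11111]: (((1 XOR 1) XOR 1) OR NOT 1) -> 1
Full result column, 4 rows per line (a,b,c fixed per line; d,e runs 00..11 left to right):
  rows 0-3 [a,b,c=000]: 1111  = hex F
  rows 4-7 [a,b,c=001]: 1111  = hex F
  rows 8-11 [a,b,c=010]: 0101  = hex 5
  rows 12-15 [a,b,c=011]: 1010  = hex A
  rows 16-19 [a,b,c=100]: 1111  = hex F
  rows 20-23 [a,b,c=101]: 1111  = hex F
  rows 24-27 [a,b,c=110]: 1010  = hex A
  rows 28-31 [a,b,c=111]: 0101  = hex 5
Output column (row 0 .. row 31) = 11111111010110101111111110100101
Output column grouped in 4s = 1111 1111 0101 1010 1111 1111 1010 0101 = 0xFF5AFFA5
Convert to decimal digit by digit (value = value*16 + digit):
  F -> 15
  15*16 + 15 (F) = 255
  255*16 + 5 = 4085
  4085*16 + 10 (A) = 65370
  65370*16 + 15 (F) = 1045935
  1045935*16 + 15 (F) = 16734975
  16734975*16 + 10 (A) = 267759610
  267759610*16 + 5 = 4284153765
Decimal = 4284153765

4284153765


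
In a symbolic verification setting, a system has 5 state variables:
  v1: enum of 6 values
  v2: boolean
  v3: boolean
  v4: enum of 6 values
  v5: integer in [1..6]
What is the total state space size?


State space = product of domain sizes of all variables.
Domain sizes:
  v1 (enum of 6 values): 6
  v2 (boolean): 2
  v3 (boolean): 2
  v4 (enum of 6 values): 6
  v5 (integer in [1..6]): 6
Product = 6 * 2 * 2 * 6 * 6 = 864

864


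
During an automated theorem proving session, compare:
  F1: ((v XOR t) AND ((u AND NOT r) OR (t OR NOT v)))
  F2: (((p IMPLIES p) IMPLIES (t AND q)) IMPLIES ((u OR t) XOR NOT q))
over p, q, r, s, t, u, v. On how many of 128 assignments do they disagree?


F1 = ((v XOR t) AND ((u AND NOT r) OR (t OR NOT v)))
F2 = (((p IMPLIES p) IMPLIES (t AND q)) IMPLIES ((u OR t) XOR NOT q))
Evaluate both on each of 128 rows (bits = p,q,r,s,t,u,v):
  row 0 [0000000]: F1=0 F2=1 (differ) -> 1
  row 1 [0000001]: F1=0 F2=1 (differ) -> 1
  row 2 [0000010]: F1=0 F2=1 (differ) -> 1
  row 3 [0000011]: F1=1 F2=1 -> 0
  row 4 [0000100]: F1=1 F2=1 -> 0
  (every remaining row is evaluated the same way; all 128 results are listed next)
Full result column, 8 rows per line (p,q,r,s fixed per line; t,u,v runs 000..111 left to right):
  rows 0-7 [p,q,r,s=0000]: 11100101  (ones: 5)
  rows 8-15 [p,q,r,s=0001]: 11100101  (ones: 5)
  rows 16-23 [p,q,r,s=0010]: 11110101  (ones: 6)
  rows 24-31 [p,q,r,s=0011]: 11110101  (ones: 6)
  rows 32-39 [p,q,r,s=0100]: 11100101  (ones: 5)
  rows 40-47 [p,q,r,s=0101]: 11100101  (ones: 5)
  rows 48-55 [p,q,r,s=0110]: 11110101  (ones: 6)
  rows 56-63 [p,q,r,s=0111]: 11110101  (ones: 6)
  rows 64-71 [p,q,r,s=1000]: 11100101  (ones: 5)
  rows 72-79 [p,q,r,s=1001]: 11100101  (ones: 5)
  rows 80-87 [p,q,r,s=1010]: 11110101  (ones: 6)
  rows 88-95 [p,q,r,s=1011]: 11110101  (ones: 6)
  rows 96-103 [p,q,r,s=1100]: 11100101  (ones: 5)
  rows 104-111 [p,q,r,s=1101]: 11100101  (ones: 5)
  rows 112-119 [p,q,r,s=1110]: 11110101  (ones: 6)
  rows 120-127 [p,q,r,s=1111]: 11110101  (ones: 6)
Disagreements = 5+5+6+6+5+5+6+6+5+5+6+6+5+5+6+6 = 88

88


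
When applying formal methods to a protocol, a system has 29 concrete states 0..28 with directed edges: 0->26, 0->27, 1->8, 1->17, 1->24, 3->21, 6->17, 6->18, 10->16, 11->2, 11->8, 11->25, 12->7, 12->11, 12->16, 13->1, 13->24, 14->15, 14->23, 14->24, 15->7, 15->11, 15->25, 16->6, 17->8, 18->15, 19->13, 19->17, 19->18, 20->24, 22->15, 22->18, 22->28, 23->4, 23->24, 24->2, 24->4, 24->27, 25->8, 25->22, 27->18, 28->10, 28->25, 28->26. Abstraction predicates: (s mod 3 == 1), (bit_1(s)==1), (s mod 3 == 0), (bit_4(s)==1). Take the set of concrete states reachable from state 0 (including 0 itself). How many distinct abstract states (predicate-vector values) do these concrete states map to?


BFS from 0:
Concrete reachable: {0, 2, 6, 7, 8, 10, 11, 15, 16, 17, 18, 22, 25, 26, 27, 28}
Abstract via predicates (s mod 3 == 1), (bit_1(s)==1), (s mod 3 == 0), (bit_4(s)==1):
  (0,0,0,0) <- {8}
  (0,0,0,1) <- {17}
  (0,0,1,0) <- {0}
  (0,1,0,0) <- {2, 11}
  (0,1,0,1) <- {26}
  (0,1,1,0) <- {6, 15}
  (0,1,1,1) <- {18, 27}
  (1,0,0,1) <- {16, 25, 28}
  (1,1,0,0) <- {7, 10}
  (1,1,0,1) <- {22}
Distinct abstract states = 10

10


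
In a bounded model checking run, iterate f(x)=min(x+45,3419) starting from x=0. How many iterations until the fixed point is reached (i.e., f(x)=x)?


Step 1: x=0, cap=3419, increment=45
Step 2: x grows by 45 each step until capped at 3419; fixed point is x=3419
Step 3: iterations = ceil(3419/45) = 76

76


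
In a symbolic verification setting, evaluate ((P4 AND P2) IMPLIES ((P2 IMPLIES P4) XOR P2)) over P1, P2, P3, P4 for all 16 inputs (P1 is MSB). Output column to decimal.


Formula: ((P4 AND P2) IMPLIES ((P2 IMPLIES P4) XOR P2)) over P1, P2, P3, P4 (16 rows)
Evaluate each row (bits = P1,P2,P3,P4, MSB first):
  row 0 [0000]: ((0 AND 0) IMPLIES ((0 IMPLIES 0) XOR 0)) -> 1
  row 1 [0001]: ((1 AND 0) IMPLIES ((0 IMPLIES 1) XOR 0)) -> 1
  row 2 [0010]: ((0 AND 0) IMPLIES ((0 IMPLIES 0) XOR 0)) -> 1
  row 3 [0011]: ((1 AND 0) IMPLIES ((0 IMPLIES 1) XOR 0)) -> 1
  row 4 [0100]: ((0 AND 1) IMPLIES ((1 IMPLIES 0) XOR 1)) -> 1
  row 5 [0101]: ((1 AND 1) IMPLIES ((1 IMPLIES 1) XOR 1)) -> 0
  row 6 [0110]: ((0 AND 1) IMPLIES ((1 IMPLIES 0) XOR 1)) -> 1
  row 7 [0111]: ((1 AND 1) IMPLIES ((1 IMPLIES 1) XOR 1)) -> 0
  row 8 [1000]: ((0 AND 0) IMPLIES ((0 IMPLIES 0) XOR 0)) -> 1
  row 9 [1001]: ((1 AND 0) IMPLIES ((0 IMPLIES 1) XOR 0)) -> 1
  row 10 [1010]: ((0 AND 0) IMPLIES ((0 IMPLIES 0) XOR 0)) -> 1
  row 11 [1011]: ((1 AND 0) IMPLIES ((0 IMPLIES 1) XOR 0)) -> 1
  row 12 [1100]: ((0 AND 1) IMPLIES ((1 IMPLIES 0) XOR 1)) -> 1
  row 13 [1101]: ((1 AND 1) IMPLIES ((1 IMPLIES 1) XOR 1)) -> 0
  row 14 [1110]: ((0 AND 1) IMPLIES ((1 IMPLIES 0) XOR 1)) -> 1
  row 15 [1111]: ((1 AND 1) IMPLIES ((1 IMPLIES 1) XOR 1)) -> 0
Full result column, 4 rows per line (P1,P2 fixed per line; P3,P4 runs 00..11 left to right):
  rows 0-3 [P1,P2=00]: 1111  = hex F
  rows 4-7 [P1,P2=01]: 1010  = hex A
  rows 8-11 [P1,P2=10]: 1111  = hex F
  rows 12-15 [P1,P2=11]: 1010  = hex A
Output column (row 0 .. row 15) = 1111101011111010
Output column grouped in 4s = 1111 1010 1111 1010 = 0xFAFA
Convert to decimal digit by digit (value = value*16 + digit):
  F -> 15
  15*16 + 10 (A) = 250
  250*16 + 15 (F) = 4015
  4015*16 + 10 (A) = 64250
Decimal = 64250

64250


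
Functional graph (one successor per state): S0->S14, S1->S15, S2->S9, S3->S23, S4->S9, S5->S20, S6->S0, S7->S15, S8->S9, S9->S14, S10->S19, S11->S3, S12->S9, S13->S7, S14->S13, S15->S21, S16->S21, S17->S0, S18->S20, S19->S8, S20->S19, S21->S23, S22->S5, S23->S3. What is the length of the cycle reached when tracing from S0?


Trace from S0 until a state repeats:
  S0 -> S14 -> S13 -> S7 -> S15 -> S21 -> S23 -> S3 -> S23
S23 first seen at step 6, revisited at step 8.
Cycle length = 8 - 6 = 2

2


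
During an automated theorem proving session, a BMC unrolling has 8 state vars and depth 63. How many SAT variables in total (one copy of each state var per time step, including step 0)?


BMC unrolls to depth k, creating one copy of each state var for steps 0..k.
Step count = 63 + 1 = 64 (steps 0 through 63)
Vars per step = 8
Total = 8 * 64 = 512

512


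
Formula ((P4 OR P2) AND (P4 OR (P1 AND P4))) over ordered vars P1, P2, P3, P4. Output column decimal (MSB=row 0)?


Formula: ((P4 OR P2) AND (P4 OR (P1 AND P4))) over P1, P2, P3, P4 (16 rows)
Evaluate each row (bits = P1,P2,P3,P4, MSB first):
  row 0 [0000]: ((0 OR 0) AND (0 OR (0 AND 0))) -> 0
  row 1 [0001]: ((1 OR 0) AND (1 OR (0 AND 1))) -> 1
  row 2 [0010]: ((0 OR 0) AND (0 OR (0 AND 0))) -> 0
  row 3 [0011]: ((1 OR 0) AND (1 OR (0 AND 1))) -> 1
  row 4 [0100]: ((0 OR 1) AND (0 OR (0 AND 0))) -> 0
  row 5 [0101]: ((1 OR 1) AND (1 OR (0 AND 1))) -> 1
  row 6 [0110]: ((0 OR 1) AND (0 OR (0 AND 0))) -> 0
  row 7 [0111]: ((1 OR 1) AND (1 OR (0 AND 1))) -> 1
  row 8 [1000]: ((0 OR 0) AND (0 OR (1 AND 0))) -> 0
  row 9 [1001]: ((1 OR 0) AND (1 OR (1 AND 1))) -> 1
  row 10 [1010]: ((0 OR 0) AND (0 OR (1 AND 0))) -> 0
  row 11 [1011]: ((1 OR 0) AND (1 OR (1 AND 1))) -> 1
  row 12 [1100]: ((0 OR 1) AND (0 OR (1 AND 0))) -> 0
  row 13 [1101]: ((1 OR 1) AND (1 OR (1 AND 1))) -> 1
  row 14 [1110]: ((0 OR 1) AND (0 OR (1 AND 0))) -> 0
  row 15 [1111]: ((1 OR 1) AND (1 OR (1 AND 1))) -> 1
Full result column, 4 rows per line (P1,P2 fixed per line; P3,P4 runs 00..11 left to right):
  rows 0-3 [P1,P2=00]: 0101  = hex 5
  rows 4-7 [P1,P2=01]: 0101  = hex 5
  rows 8-11 [P1,P2=10]: 0101  = hex 5
  rows 12-15 [P1,P2=11]: 0101  = hex 5
Output column (row 0 .. row 15) = 0101010101010101
Output column grouped in 4s = 0101 0101 0101 0101 = 0x5555
Convert to decimal digit by digit (value = value*16 + digit):
  5 -> 5
  5*16 + 5 = 85
  85*16 + 5 = 1365
  1365*16 + 5 = 21845
Decimal = 21845

21845


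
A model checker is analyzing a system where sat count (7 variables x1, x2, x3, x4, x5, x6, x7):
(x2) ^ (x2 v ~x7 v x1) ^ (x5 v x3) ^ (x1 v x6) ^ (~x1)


CNF with 5 clauses over 7 vars (128 assignments).
An assignment satisfies CNF iff every clause has >=1 true literal.
Check each row (bits = x1,x2,x3,x4,x5,x6,x7; clause T/F shown):
  row 0 [0000000]: clauses=FTFFT -> 0
  row 1 [0000001]: clauses=FFFFT -> 0
  row 2 [0000010]: clauses=FTFTT -> 0
  row 3 [0000011]: clauses=FFFTT -> 0
  row 4 [0000100]: clauses=FTTFT -> 0
  (every remaining row is evaluated the same way; all 128 results are listed next)
Full result column, 8 rows per line (x1,x2,x3,x4 fixed per line; x5,x6,x7 runs 000..111 left to right):
  rows 0-7 [x1,x2,x3,x4=0000]: 00000000  (ones: 0)
  rows 8-15 [x1,x2,x3,x4=0001]: 00000000  (ones: 0)
  rows 16-23 [x1,x2,x3,x4=0010]: 00000000  (ones: 0)
  rows 24-31 [x1,x2,x3,x4=0011]: 00000000  (ones: 0)
  rows 32-39 [x1,x2,x3,x4=0100]: 00000011  (ones: 2)
  rows 40-47 [x1,x2,x3,x4=0101]: 00000011  (ones: 2)
  rows 48-55 [x1,x2,x3,x4=0110]: 00110011  (ones: 4)
  rows 56-63 [x1,x2,x3,x4=0111]: 00110011  (ones: 4)
  rows 64-71 [x1,x2,x3,x4=1000]: 00000000  (ones: 0)
  rows 72-79 [x1,x2,x3,x4=1001]: 00000000  (ones: 0)
  rows 80-87 [x1,x2,x3,x4=1010]: 00000000  (ones: 0)
  rows 88-95 [x1,x2,x3,x4=1011]: 00000000  (ones: 0)
  rows 96-103 [x1,x2,x3,x4=1100]: 00000000  (ones: 0)
  rows 104-111 [x1,x2,x3,x4=1101]: 00000000  (ones: 0)
  rows 112-119 [x1,x2,x3,x4=1110]: 00000000  (ones: 0)
  rows 120-127 [x1,x2,x3,x4=1111]: 00000000  (ones: 0)
Satisfying assignments = 0+0+0+0+2+2+4+4+0+0+0+0+0+0+0+0 = 12

12


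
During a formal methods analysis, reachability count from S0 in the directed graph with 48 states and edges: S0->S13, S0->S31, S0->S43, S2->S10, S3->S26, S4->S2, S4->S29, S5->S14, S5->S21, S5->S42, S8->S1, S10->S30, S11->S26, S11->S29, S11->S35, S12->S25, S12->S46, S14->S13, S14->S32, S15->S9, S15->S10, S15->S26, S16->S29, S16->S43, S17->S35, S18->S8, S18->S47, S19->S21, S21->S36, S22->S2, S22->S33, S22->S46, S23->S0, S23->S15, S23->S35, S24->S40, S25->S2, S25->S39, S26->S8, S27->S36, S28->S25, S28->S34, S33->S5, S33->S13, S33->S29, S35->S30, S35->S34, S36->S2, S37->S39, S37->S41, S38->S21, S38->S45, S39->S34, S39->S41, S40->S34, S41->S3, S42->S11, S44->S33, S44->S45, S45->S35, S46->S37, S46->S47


BFS from S0:
  layer 0: {S0}
  layer 1: {S13, S31, S43}
Reachable set: {S0, S13, S31, S43}
Count = 4

4


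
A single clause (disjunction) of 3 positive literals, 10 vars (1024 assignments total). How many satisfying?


Step 1: Total=2^10=1024
Step 2: Unsat when all 3 false: 2^7=128
Step 3: Sat=1024-128=896

896


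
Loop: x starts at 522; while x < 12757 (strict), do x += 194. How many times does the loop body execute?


Step 1: x goes from 522 toward 12757 by 194; the body runs while x<12757, so iterations = ceil((bound-start)/step)
Step 2: Distance=12235
Step 3: ceil(12235/194)=64

64


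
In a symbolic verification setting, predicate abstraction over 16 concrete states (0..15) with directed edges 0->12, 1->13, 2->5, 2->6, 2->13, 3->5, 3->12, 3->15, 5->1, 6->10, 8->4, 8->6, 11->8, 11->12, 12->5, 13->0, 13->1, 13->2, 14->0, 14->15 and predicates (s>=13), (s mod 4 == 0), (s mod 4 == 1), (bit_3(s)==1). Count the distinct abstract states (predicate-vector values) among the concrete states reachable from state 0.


BFS from 0:
Concrete reachable: {0, 1, 2, 5, 6, 10, 12, 13}
Abstract via predicates (s>=13), (s mod 4 == 0), (s mod 4 == 1), (bit_3(s)==1):
  (0,0,0,0) <- {2, 6}
  (0,0,0,1) <- {10}
  (0,0,1,0) <- {1, 5}
  (0,1,0,0) <- {0}
  (0,1,0,1) <- {12}
  (1,0,1,1) <- {13}
Distinct abstract states = 6

6


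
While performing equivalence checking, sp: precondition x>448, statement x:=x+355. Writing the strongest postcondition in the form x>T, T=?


Formula: sp(P, x:=E) = exists old_x. (x = E[old_x/x]) AND P[old_x/x] (old_x is the value of x before the assignment; eliminate old_x by solving x = E[old_x/x] for old_x)
Step 1: Precondition P: x>448, i.e. old_x > 448
Step 2: Assignment gives x = old_x + 355, so old_x = x - 355
Step 3: Substitute into P: x - 355 > 448
Step 4: Simplify: x > 448+355 = 803

803


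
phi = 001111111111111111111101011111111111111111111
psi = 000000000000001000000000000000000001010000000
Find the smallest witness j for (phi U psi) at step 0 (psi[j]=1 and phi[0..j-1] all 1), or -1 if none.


(phi U psi) at 0: need smallest j with psi[j]=1 and phi[i]=1 for all i in [0,j).
Scan from step 0:
  step 0: phi=0 -> phi-prefix broken from here
  step 14: psi=1 but phi already failed -> not a witness
  step 35: psi=1 but phi already failed -> not a witness
  step 37: psi=1 but phi already failed -> not a witness
  end of trace: no witness -> -1
Witness step = -1

-1


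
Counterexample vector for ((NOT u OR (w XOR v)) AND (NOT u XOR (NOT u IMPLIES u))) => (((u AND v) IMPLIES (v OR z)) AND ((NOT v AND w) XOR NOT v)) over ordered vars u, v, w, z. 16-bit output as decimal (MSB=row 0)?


F1 = ((NOT u OR (w XOR v)) AND (NOT u XOR (NOT u IMPLIES u)))
F2 = (((u AND v) IMPLIES (v OR z)) AND ((NOT v AND w) XOR NOT v))
Counterexample to F1=>F2 is where F1=1 and F2=0.
Evaluate each row (bits = u,v,w,z, MSB first):
  row 0 [0000]: F1=1 F2=1 -> F1&~F2 -> 0
  row 1 [0001]: F1=1 F2=1 -> F1&~F2 -> 0
  row 2 [0010]: F1=1 F2=0 -> F1&~F2 -> 1
  row 3 [0011]: F1=1 F2=0 -> F1&~F2 -> 1
  row 4 [0100]: F1=1 F2=0 -> F1&~F2 -> 1
  row 5 [0101]: F1=1 F2=0 -> F1&~F2 -> 1
  row 6 [0110]: F1=1 F2=0 -> F1&~F2 -> 1
  row 7 [0111]: F1=1 F2=0 -> F1&~F2 -> 1
  row 8 [1000]: F1=0 F2=1 -> F1&~F2 -> 0
  row 9 [1001]: F1=0 F2=1 -> F1&~F2 -> 0
  row 10 [1010]: F1=1 F2=0 -> F1&~F2 -> 1
  row 11 [1011]: F1=1 F2=0 -> F1&~F2 -> 1
  row 12 [1100]: F1=1 F2=0 -> F1&~F2 -> 1
  row 13 [1101]: F1=1 F2=0 -> F1&~F2 -> 1
  row 14 [1110]: F1=0 F2=0 -> F1&~F2 -> 0
  row 15 [1111]: F1=0 F2=0 -> F1&~F2 -> 0
Full result column, 4 rows per line (u,v fixed per line; w,z runs 00..11 left to right):
  rows 0-3 [u,v=00]: 0011  = hex 3
  rows 4-7 [u,v=01]: 1111  = hex F
  rows 8-11 [u,v=10]: 0011  = hex 3
  rows 12-15 [u,v=11]: 1100  = hex C
Counterexample vector (row 0 .. row 15) = 0011111100111100
Output column grouped in 4s = 0011 1111 0011 1100 = 0x3F3C
Convert to decimal digit by digit (value = value*16 + digit):
  3 -> 3
  3*16 + 15 (F) = 63
  63*16 + 3 = 1011
  1011*16 + 12 (C) = 16188
Decimal = 16188

16188


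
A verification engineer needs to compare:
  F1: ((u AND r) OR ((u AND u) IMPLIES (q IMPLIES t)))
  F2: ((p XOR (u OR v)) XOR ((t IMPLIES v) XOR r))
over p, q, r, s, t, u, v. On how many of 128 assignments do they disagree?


F1 = ((u AND r) OR ((u AND u) IMPLIES (q IMPLIES t)))
F2 = ((p XOR (u OR v)) XOR ((t IMPLIES v) XOR r))
Evaluate both on each of 128 rows (bits = p,q,r,s,t,u,v):
  row 0 [0000000]: F1=1 F2=1 -> 0
  row 1 [0000001]: F1=1 F2=0 (differ) -> 1
  row 2 [0000010]: F1=1 F2=0 (differ) -> 1
  row 3 [0000011]: F1=1 F2=0 (differ) -> 1
  row 4 [0000100]: F1=1 F2=0 (differ) -> 1
  (every remaining row is evaluated the same way; all 128 results are listed next)
Full result column, 8 rows per line (p,q,r,s fixed per line; t,u,v runs 000..111 left to right):
  rows 0-7 [p,q,r,s=0000]: 01111101  (ones: 6)
  rows 8-15 [p,q,r,s=0001]: 01111101  (ones: 6)
  rows 16-23 [p,q,r,s=0010]: 10000010  (ones: 2)
  rows 24-31 [p,q,r,s=0011]: 10000010  (ones: 2)
  rows 32-39 [p,q,r,s=0100]: 01001101  (ones: 4)
  rows 40-47 [p,q,r,s=0101]: 01001101  (ones: 4)
  rows 48-55 [p,q,r,s=0110]: 10000010  (ones: 2)
  rows 56-63 [p,q,r,s=0111]: 10000010  (ones: 2)
  rows 64-71 [p,q,r,s=1000]: 10000010  (ones: 2)
  rows 72-79 [p,q,r,s=1001]: 10000010  (ones: 2)
  rows 80-87 [p,q,r,s=1010]: 01111101  (ones: 6)
  rows 88-95 [p,q,r,s=1011]: 01111101  (ones: 6)
  rows 96-103 [p,q,r,s=1100]: 10110010  (ones: 4)
  rows 104-111 [p,q,r,s=1101]: 10110010  (ones: 4)
  rows 112-119 [p,q,r,s=1110]: 01111101  (ones: 6)
  rows 120-127 [p,q,r,s=1111]: 01111101  (ones: 6)
Disagreements = 6+6+2+2+4+4+2+2+2+2+6+6+4+4+6+6 = 64

64


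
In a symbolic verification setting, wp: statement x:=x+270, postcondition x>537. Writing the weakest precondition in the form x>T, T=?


Formula: wp(x:=E, P) = P[E/x] (substitute E for x in postcondition)
Step 1: Postcondition: x>537
Step 2: Substitute x+270 for x: x+270>537
Step 3: Solve for x: x > 537-270 = 267

267


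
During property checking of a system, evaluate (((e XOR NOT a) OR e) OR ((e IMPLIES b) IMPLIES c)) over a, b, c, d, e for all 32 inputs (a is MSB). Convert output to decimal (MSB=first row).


Formula: (((e XOR NOT a) OR e) OR ((e IMPLIES b) IMPLIES c)) over a, b, c, d, e (32 rows)
Evaluate each row (bits = a,b,c,d,e, MSB first):
  row 0 [00000]: (((0 XOR NOT 0) OR 0) OR ((0 IMPLIES 0) IMPLIES 0)) -> 1
  row 1 [00001]: (((1 XOR NOT 0) OR 1) OR ((1 IMPLIES 0) IMPLIES 0)) -> 1
  row 2 [00010]: (((0 XOR NOT 0) OR 0) OR ((0 IMPLIES 0) IMPLIES 0)) -> 1
  row 3 [00011]: (((1 XOR NOT 0) OR 1) OR ((1 IMPLIES 0) IMPLIES 0)) -> 1
  row 4 [00100]: (((0 XOR NOT 0) OR 0) OR ((0 IMPLIES 0) IMPLIES 1)) -> 1
  row 5 [00101]: (((1 XOR NOT 0) OR 1) OR ((1 IMPLIES 0) IMPLIES 1)) -> 1
  row 6 [00110]: (((0 XOR NOT 0) OR 0) OR ((0 IMPLIES 0) IMPLIES 1)) -> 1
  row 7 [00111]: (((1 XOR NOT 0) OR 1) OR ((1 IMPLIES 0) IMPLIES 1)) -> 1
  row 8 [01000]: (((0 XOR NOT 0) OR 0) OR ((0 IMPLIES 1) IMPLIES 0)) -> 1
  row 9 [01001]: (((1 XOR NOT 0) OR 1) OR ((1 IMPLIES 1) IMPLIES 0)) -> 1
  row 10 [01010]: (((0 XOR NOT 0) OR 0) OR ((0 IMPLIES 1) IMPLIES 0)) -> 1
  row 11 [01011]: (((1 XOR NOT 0) OR 1) OR ((1 IMPLIES 1) IMPLIES 0)) -> 1
  row 12 [01100]: (((0 XOR NOT 0) OR 0) OR ((0 IMPLIES 1) IMPLIES 1)) -> 1
  row 13 [01101]: (((1 XOR NOT 0) OR 1) OR ((1 IMPLIES 1) IMPLIES 1)) -> 1
  row 14 [01110]: (((0 XOR NOT 0) OR 0) OR ((0 IMPLIES 1) IMPLIES 1)) -> 1
  row 15 [01111]: (((1 XOR NOT 0) OR 1) OR ((1 IMPLIES 1) IMPLIES 1)) -> 1
  row 16 [10000]: (((0 XOR NOT 1) OR 0) OR ((0 IMPLIES 0) IMPLIES 0)) -> 0
  row 17 [10001]: (((1 XOR NOT 1) OR 1) OR ((1 IMPLIES 0) IMPLIES 0)) -> 1
  row 18 [10010]: (((0 XOR NOT 1) OR 0) OR ((0 IMPLIES 0) IMPLIES 0)) -> 0
  row 19 [10011]: (((1 XOR NOT 1) OR 1) OR ((1 IMPLIES 0) IMPLIES 0)) -> 1
  row 20 [10100]: (((0 XOR NOT 1) OR 0) OR ((0 IMPLIES 0) IMPLIES 1)) -> 1
  row 21 [10101]: (((1 XOR NOT 1) OR 1) OR ((1 IMPLIES 0) IMPLIES 1)) -> 1
  row 22 [10110]: (((0 XOR NOT 1) OR 0) OR ((0 IMPLIES 0) IMPLIES 1)) -> 1
  row 23 [10111]: (((1 XOR NOT 1) OR 1) OR ((1 IMPLIES 0) IMPLIES 1)) -> 1
  row 24 [11000]: (((0 XOR NOT 1) OR 0) OR ((0 IMPLIES 1) IMPLIES 0)) -> 0
  row 25 [11001]: (((1 XOR NOT 1) OR 1) OR ((1 IMPLIES 1) IMPLIES 0)) -> 1
  row 26 [11010]: (((0 XOR NOT 1) OR 0) OR ((0 IMPLIES 1) IMPLIES 0)) -> 0
  row 27 [11011]: (((1 XOR NOT 1) OR 1) OR ((1 IMPLIES 1) IMPLIES 0)) -> 1
  row 28 [11100]: (((0 XOR NOT 1) OR 0) OR ((0 IMPLIES 1) IMPLIES 1)) -> 1
  row 29 [11101]: (((1 XOR NOT 1) OR 1) OR ((1 IMPLIES 1) IMPLIES 1)) -> 1
  row 30 [11110]: (((0 XOR NOT 1) OR 0) OR ((0 IMPLIES 1) IMPLIES 1)) -> 1
  row 31 [11111]: (((1 XOR NOT 1) OR 1) OR ((1 IMPLIES 1) IMPLIES 1)) -> 1
Full result column, 4 rows per line (a,b,c fixed per line; d,e runs 00..11 left to right):
  rows 0-3 [a,b,c=000]: 1111  = hex F
  rows 4-7 [a,b,c=001]: 1111  = hex F
  rows 8-11 [a,b,c=010]: 1111  = hex F
  rows 12-15 [a,b,c=011]: 1111  = hex F
  rows 16-19 [a,b,c=100]: 0101  = hex 5
  rows 20-23 [a,b,c=101]: 1111  = hex F
  rows 24-27 [a,b,c=110]: 0101  = hex 5
  rows 28-31 [a,b,c=111]: 1111  = hex F
Output column (row 0 .. row 31) = 11111111111111110101111101011111
Output column grouped in 4s = 1111 1111 1111 1111 0101 1111 0101 1111 = 0xFFFF5F5F
Convert to decimal digit by digit (value = value*16 + digit):
  F -> 15
  15*16 + 15 (F) = 255
  255*16 + 15 (F) = 4095
  4095*16 + 15 (F) = 65535
  65535*16 + 5 = 1048565
  1048565*16 + 15 (F) = 16777055
  16777055*16 + 5 = 268432885
  268432885*16 + 15 (F) = 4294926175
Decimal = 4294926175

4294926175


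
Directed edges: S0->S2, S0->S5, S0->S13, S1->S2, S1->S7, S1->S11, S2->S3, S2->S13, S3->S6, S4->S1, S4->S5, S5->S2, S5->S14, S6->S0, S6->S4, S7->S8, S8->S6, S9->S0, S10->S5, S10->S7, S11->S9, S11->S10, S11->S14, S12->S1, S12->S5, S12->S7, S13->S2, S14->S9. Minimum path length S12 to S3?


BFS layer-by-layer from S12:
  dist 0: {S12}
  dist 1: {S1, S5, S7}
  dist 2: {S2, S8, S11, S14}
  dist 3: {S3, S6, S9, S10, S13}
  -> S3 reached at distance 3
Shortest path length = 3

3


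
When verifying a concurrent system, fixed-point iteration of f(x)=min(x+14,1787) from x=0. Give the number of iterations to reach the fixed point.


Step 1: x=0, cap=1787, increment=14
Step 2: x grows by 14 each step until capped at 1787; fixed point is x=1787
Step 3: iterations = ceil(1787/14) = 128

128


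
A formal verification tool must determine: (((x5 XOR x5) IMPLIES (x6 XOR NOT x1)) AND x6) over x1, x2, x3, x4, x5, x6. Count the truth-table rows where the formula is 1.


Formula: (((x5 XOR x5) IMPLIES (x6 XOR NOT x1)) AND x6) over 6 vars (64 rows)
Evaluate each row (x1, x2, x3, x4, x5, x6 as bits, MSB first):
  row 0 [000000]: (((0 XOR 0) IMPLIES (0 XOR NOT 0)) AND 0) -> 0
  row 1 [000001]: (((0 XOR 0) IMPLIES (1 XOR NOT 0)) AND 1) -> 1
  row 2 [000010]: (((1 XOR 1) IMPLIES (0 XOR NOT 0)) AND 0) -> 0
  row 3 [000011]: (((1 XOR 1) IMPLIES (1 XOR NOT 0)) AND 1) -> 1
  row 4 [000100]: (((0 XOR 0) IMPLIES (0 XOR NOT 0)) AND 0) -> 0
  (every remaining row is evaluated the same way; all 64 results are listed next)
Full result column, 8 rows per line (x1,x2,x3 fixed per line; x4,x5,x6 runs 000..111 left to right):
  rows 0-7 [x1,x2,x3=000]: 01010101  (ones: 4)
  rows 8-15 [x1,x2,x3=001]: 01010101  (ones: 4)
  rows 16-23 [x1,x2,x3=010]: 01010101  (ones: 4)
  rows 24-31 [x1,x2,x3=011]: 01010101  (ones: 4)
  rows 32-39 [x1,x2,x3=100]: 01010101  (ones: 4)
  rows 40-47 [x1,x2,x3=101]: 01010101  (ones: 4)
  rows 48-55 [x1,x2,x3=110]: 01010101  (ones: 4)
  rows 56-63 [x1,x2,x3=111]: 01010101  (ones: 4)
Count of 1-rows = 4+4+4+4+4+4+4+4 = 32

32


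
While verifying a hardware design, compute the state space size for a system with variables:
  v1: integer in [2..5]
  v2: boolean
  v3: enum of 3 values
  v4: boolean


State space = product of domain sizes of all variables.
Domain sizes:
  v1 (integer in [2..5]): 4
  v2 (boolean): 2
  v3 (enum of 3 values): 3
  v4 (boolean): 2
Product = 4 * 2 * 3 * 2 = 48

48


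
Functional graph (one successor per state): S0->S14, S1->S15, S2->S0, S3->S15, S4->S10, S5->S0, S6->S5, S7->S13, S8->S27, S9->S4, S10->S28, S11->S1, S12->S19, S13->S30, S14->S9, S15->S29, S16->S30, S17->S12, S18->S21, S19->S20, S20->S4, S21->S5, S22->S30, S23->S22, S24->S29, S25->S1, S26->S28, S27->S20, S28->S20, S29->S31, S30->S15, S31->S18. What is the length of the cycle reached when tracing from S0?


Trace from S0 until a state repeats:
  S0 -> S14 -> S9 -> S4 -> S10 -> S28 -> S20 -> S4
S4 first seen at step 3, revisited at step 7.
Cycle length = 7 - 3 = 4

4


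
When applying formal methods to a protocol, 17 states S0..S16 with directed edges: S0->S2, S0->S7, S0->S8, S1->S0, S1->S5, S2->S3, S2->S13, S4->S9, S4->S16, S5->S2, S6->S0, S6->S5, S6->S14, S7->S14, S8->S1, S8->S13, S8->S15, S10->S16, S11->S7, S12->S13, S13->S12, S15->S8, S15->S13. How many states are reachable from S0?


BFS from S0:
  layer 0: {S0}
  layer 1: {S2, S7, S8}
  layer 2: {S1, S3, S13, S14, S15}
  layer 3: {S5, S12}
Reachable set: {S0, S1, S2, S3, S5, S7, S8, S12, S13, S14, S15}
Count = 11

11


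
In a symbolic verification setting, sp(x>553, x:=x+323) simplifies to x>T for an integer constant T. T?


Formula: sp(P, x:=E) = exists old_x. (x = E[old_x/x]) AND P[old_x/x] (old_x is the value of x before the assignment; eliminate old_x by solving x = E[old_x/x] for old_x)
Step 1: Precondition P: x>553, i.e. old_x > 553
Step 2: Assignment gives x = old_x + 323, so old_x = x - 323
Step 3: Substitute into P: x - 323 > 553
Step 4: Simplify: x > 553+323 = 876

876


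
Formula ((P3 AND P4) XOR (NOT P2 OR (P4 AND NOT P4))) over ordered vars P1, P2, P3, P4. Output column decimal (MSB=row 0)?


Formula: ((P3 AND P4) XOR (NOT P2 OR (P4 AND NOT P4))) over P1, P2, P3, P4 (16 rows)
Evaluate each row (bits = P1,P2,P3,P4, MSB first):
  row 0 [0000]: ((0 AND 0) XOR (NOT 0 OR (0 AND NOT 0))) -> 1
  row 1 [0001]: ((0 AND 1) XOR (NOT 0 OR (1 AND NOT 1))) -> 1
  row 2 [0010]: ((1 AND 0) XOR (NOT 0 OR (0 AND NOT 0))) -> 1
  row 3 [0011]: ((1 AND 1) XOR (NOT 0 OR (1 AND NOT 1))) -> 0
  row 4 [0100]: ((0 AND 0) XOR (NOT 1 OR (0 AND NOT 0))) -> 0
  row 5 [0101]: ((0 AND 1) XOR (NOT 1 OR (1 AND NOT 1))) -> 0
  row 6 [0110]: ((1 AND 0) XOR (NOT 1 OR (0 AND NOT 0))) -> 0
  row 7 [0111]: ((1 AND 1) XOR (NOT 1 OR (1 AND NOT 1))) -> 1
  row 8 [1000]: ((0 AND 0) XOR (NOT 0 OR (0 AND NOT 0))) -> 1
  row 9 [1001]: ((0 AND 1) XOR (NOT 0 OR (1 AND NOT 1))) -> 1
  row 10 [1010]: ((1 AND 0) XOR (NOT 0 OR (0 AND NOT 0))) -> 1
  row 11 [1011]: ((1 AND 1) XOR (NOT 0 OR (1 AND NOT 1))) -> 0
  row 12 [1100]: ((0 AND 0) XOR (NOT 1 OR (0 AND NOT 0))) -> 0
  row 13 [1101]: ((0 AND 1) XOR (NOT 1 OR (1 AND NOT 1))) -> 0
  row 14 [1110]: ((1 AND 0) XOR (NOT 1 OR (0 AND NOT 0))) -> 0
  row 15 [1111]: ((1 AND 1) XOR (NOT 1 OR (1 AND NOT 1))) -> 1
Full result column, 4 rows per line (P1,P2 fixed per line; P3,P4 runs 00..11 left to right):
  rows 0-3 [P1,P2=00]: 1110  = hex E
  rows 4-7 [P1,P2=01]: 0001  = hex 1
  rows 8-11 [P1,P2=10]: 1110  = hex E
  rows 12-15 [P1,P2=11]: 0001  = hex 1
Output column (row 0 .. row 15) = 1110000111100001
Output column grouped in 4s = 1110 0001 1110 0001 = 0xE1E1
Convert to decimal digit by digit (value = value*16 + digit):
  E -> 14
  14*16 + 1 = 225
  225*16 + 14 (E) = 3614
  3614*16 + 1 = 57825
Decimal = 57825

57825


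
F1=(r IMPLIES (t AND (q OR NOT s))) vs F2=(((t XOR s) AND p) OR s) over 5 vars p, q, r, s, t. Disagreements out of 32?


F1 = (r IMPLIES (t AND (q OR NOT s)))
F2 = (((t XOR s) AND p) OR s)
Evaluate both on each of 32 rows (bits = p,q,r,s,t):
  row 0 [00000]: F1=1 F2=0 (differ) -> 1
  row 1 [00001]: F1=1 F2=0 (differ) -> 1
  row 2 [00010]: F1=1 F2=1 -> 0
  row 3 [00011]: F1=1 F2=1 -> 0
  row 4 [00100]: F1=0 F2=0 -> 0
  row 5 [00101]: F1=1 F2=0 (differ) -> 1
  row 6 [00110]: F1=0 F2=1 (differ) -> 1
  row 7 [00111]: F1=0 F2=1 (differ) -> 1
  row 8 [01000]: F1=1 F2=0 (differ) -> 1
  row 9 [01001]: F1=1 F2=0 (differ) -> 1
  row 10 [01010]: F1=1 F2=1 -> 0
  row 11 [01011]: F1=1 F2=1 -> 0
  row 12 [01100]: F1=0 F2=0 -> 0
  row 13 [01101]: F1=1 F2=0 (differ) -> 1
  row 14 [01110]: F1=0 F2=1 (differ) -> 1
  row 15 [01111]: F1=1 F2=1 -> 0
  row 16 [10000]: F1=1 F2=0 (differ) -> 1
  row 17 [10001]: F1=1 F2=1 -> 0
  row 18 [10010]: F1=1 F2=1 -> 0
  row 19 [10011]: F1=1 F2=1 -> 0
  row 20 [10100]: F1=0 F2=0 -> 0
  row 21 [10101]: F1=1 F2=1 -> 0
  row 22 [10110]: F1=0 F2=1 (differ) -> 1
  row 23 [10111]: F1=0 F2=1 (differ) -> 1
  row 24 [11000]: F1=1 F2=0 (differ) -> 1
  row 25 [11001]: F1=1 F2=1 -> 0
  row 26 [11010]: F1=1 F2=1 -> 0
  row 27 [11011]: F1=1 F2=1 -> 0
  row 28 [11100]: F1=0 F2=0 -> 0
  row 29 [11101]: F1=1 F2=1 -> 0
  row 30 [11110]: F1=0 F2=1 (differ) -> 1
  row 31 [11111]: F1=1 F2=1 -> 0
Full result column, 8 rows per line (p,q fixed per line; r,s,t runs 000..111 left to right):
  rows 0-7 [p,q=00]: 11000111  (ones: 5)
  rows 8-15 [p,q=01]: 11000110  (ones: 4)
  rows 16-23 [p,q=10]: 10000011  (ones: 3)
  rows 24-31 [p,q=11]: 10000010  (ones: 2)
Disagreements = 5+4+3+2 = 14

14


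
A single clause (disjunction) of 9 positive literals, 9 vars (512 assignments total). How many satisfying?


Step 1: Total=2^9=512
Step 2: Unsat when all 9 false: 2^0=1
Step 3: Sat=512-1=511

511


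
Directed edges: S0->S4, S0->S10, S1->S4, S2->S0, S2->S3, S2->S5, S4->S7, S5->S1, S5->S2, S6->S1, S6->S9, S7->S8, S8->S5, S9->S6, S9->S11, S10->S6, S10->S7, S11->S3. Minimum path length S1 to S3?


BFS layer-by-layer from S1:
  dist 0: {S1}
  dist 1: {S4}
  dist 2: {S7}
  dist 3: {S8}
  dist 4: {S5}
  dist 5: {S2}
  dist 6: {S0, S3}
  -> S3 reached at distance 6
Shortest path length = 6

6


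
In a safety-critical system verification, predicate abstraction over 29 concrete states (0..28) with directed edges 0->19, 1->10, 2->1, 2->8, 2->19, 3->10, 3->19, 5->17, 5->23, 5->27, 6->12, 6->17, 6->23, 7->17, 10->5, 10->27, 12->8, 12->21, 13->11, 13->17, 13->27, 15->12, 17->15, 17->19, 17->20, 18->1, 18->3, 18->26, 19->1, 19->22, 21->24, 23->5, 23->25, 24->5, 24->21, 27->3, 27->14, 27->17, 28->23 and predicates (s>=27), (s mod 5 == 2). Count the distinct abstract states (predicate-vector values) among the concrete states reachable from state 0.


BFS from 0:
Concrete reachable: {0, 1, 3, 5, 8, 10, 12, 14, 15, 17, 19, 20, 21, 22, 23, 24, 25, 27}
Abstract via predicates (s>=27), (s mod 5 == 2):
  (0,0) <- {0, 1, 3, 5, 8, 10, 14, 15, 19, 20, 21, 23, 24, 25}
  (0,1) <- {12, 17, 22}
  (1,1) <- {27}
Distinct abstract states = 3

3


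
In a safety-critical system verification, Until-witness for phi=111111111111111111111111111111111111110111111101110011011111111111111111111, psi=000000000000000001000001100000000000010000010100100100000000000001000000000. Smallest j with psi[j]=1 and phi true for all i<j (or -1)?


(phi U psi) at 0: need smallest j with psi[j]=1 and phi[i]=1 for all i in [0,j).
Scan from step 0:
  step 0: phi=1, psi=0 -> continue
  step 1: phi=1, psi=0 -> continue
  step 2: phi=1, psi=0 -> continue
  step 3: phi=1, psi=0 -> continue
  step 17: psi=1 and phi held for [0,17) -> witness found
Witness step = 17

17


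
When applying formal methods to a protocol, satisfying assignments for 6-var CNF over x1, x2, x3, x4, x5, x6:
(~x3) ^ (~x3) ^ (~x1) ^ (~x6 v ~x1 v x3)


CNF with 4 clauses over 6 vars (64 assignments).
An assignment satisfies CNF iff every clause has >=1 true literal.
Check each row (bits = x1,x2,x3,x4,x5,x6; clause T/F shown):
  row 0 [000000]: clauses=TTTT -> 1
  row 1 [000001]: clauses=TTTT -> 1
  row 2 [000010]: clauses=TTTT -> 1
  row 3 [000011]: clauses=TTTT -> 1
  row 4 [000100]: clauses=TTTT -> 1
  (every remaining row is evaluated the same way; all 64 results are listed next)
Full result column, 8 rows per line (x1,x2,x3 fixed per line; x4,x5,x6 runs 000..111 left to right):
  rows 0-7 [x1,x2,x3=000]: 11111111  (ones: 8)
  rows 8-15 [x1,x2,x3=001]: 00000000  (ones: 0)
  rows 16-23 [x1,x2,x3=010]: 11111111  (ones: 8)
  rows 24-31 [x1,x2,x3=011]: 00000000  (ones: 0)
  rows 32-39 [x1,x2,x3=100]: 00000000  (ones: 0)
  rows 40-47 [x1,x2,x3=101]: 00000000  (ones: 0)
  rows 48-55 [x1,x2,x3=110]: 00000000  (ones: 0)
  rows 56-63 [x1,x2,x3=111]: 00000000  (ones: 0)
Satisfying assignments = 8+0+8+0+0+0+0+0 = 16

16


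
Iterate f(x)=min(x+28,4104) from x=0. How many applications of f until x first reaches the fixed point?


Step 1: x=0, cap=4104, increment=28
Step 2: x grows by 28 each step until capped at 4104; fixed point is x=4104
Step 3: iterations = ceil(4104/28) = 147

147


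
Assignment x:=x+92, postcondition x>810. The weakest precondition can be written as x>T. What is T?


Formula: wp(x:=E, P) = P[E/x] (substitute E for x in postcondition)
Step 1: Postcondition: x>810
Step 2: Substitute x+92 for x: x+92>810
Step 3: Solve for x: x > 810-92 = 718

718


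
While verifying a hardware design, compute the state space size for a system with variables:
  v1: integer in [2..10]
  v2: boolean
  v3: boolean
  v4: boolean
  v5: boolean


State space = product of domain sizes of all variables.
Domain sizes:
  v1 (integer in [2..10]): 9
  v2 (boolean): 2
  v3 (boolean): 2
  v4 (boolean): 2
  v5 (boolean): 2
Product = 9 * 2 * 2 * 2 * 2 = 144

144


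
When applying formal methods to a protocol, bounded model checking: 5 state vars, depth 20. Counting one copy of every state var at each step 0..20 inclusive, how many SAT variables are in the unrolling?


BMC unrolls to depth k, creating one copy of each state var for steps 0..k.
Step count = 20 + 1 = 21 (steps 0 through 20)
Vars per step = 5
Total = 5 * 21 = 105

105


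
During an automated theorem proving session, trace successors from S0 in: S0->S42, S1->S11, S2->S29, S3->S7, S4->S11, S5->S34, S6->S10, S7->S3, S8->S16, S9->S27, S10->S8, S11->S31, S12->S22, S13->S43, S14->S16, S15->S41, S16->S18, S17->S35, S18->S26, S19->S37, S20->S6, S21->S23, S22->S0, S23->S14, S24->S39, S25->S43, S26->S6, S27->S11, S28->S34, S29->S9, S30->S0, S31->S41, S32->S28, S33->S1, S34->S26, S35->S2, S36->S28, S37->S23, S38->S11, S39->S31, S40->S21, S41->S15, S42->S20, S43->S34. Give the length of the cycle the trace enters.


Trace from S0 until a state repeats:
  S0 -> S42 -> S20 -> S6 -> S10 -> S8 -> S16 -> S18 -> S26 -> S6
S6 first seen at step 3, revisited at step 9.
Cycle length = 9 - 3 = 6

6


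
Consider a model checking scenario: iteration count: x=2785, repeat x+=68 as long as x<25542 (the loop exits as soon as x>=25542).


Step 1: x goes from 2785 toward 25542 by 68; the body runs while x<25542, so iterations = ceil((bound-start)/step)
Step 2: Distance=22757
Step 3: ceil(22757/68)=335

335


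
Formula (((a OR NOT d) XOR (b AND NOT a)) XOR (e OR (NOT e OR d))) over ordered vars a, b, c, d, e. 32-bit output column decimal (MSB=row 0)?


Formula: (((a OR NOT d) XOR (b AND NOT a)) XOR (e OR (NOT e OR d))) over a, b, c, d, e (32 rows)
Evaluate each row (bits = a,b,c,d,e, MSB first):
  row 0 [00000]: (((0 OR NOT 0) XOR (0 AND NOT 0)) XOR (0 OR (NOT 0 OR 0))) -> 0
  row 1 [00001]: (((0 OR NOT 0) XOR (0 AND NOT 0)) XOR (1 OR (NOT 1 OR 0))) -> 0
  row 2 [00010]: (((0 OR NOT 1) XOR (0 AND NOT 0)) XOR (0 OR (NOT 0 OR 1))) -> 1
  row 3 [00011]: (((0 OR NOT 1) XOR (0 AND NOT 0)) XOR (1 OR (NOT 1 OR 1))) -> 1
  row 4 [00100]: (((0 OR NOT 0) XOR (0 AND NOT 0)) XOR (0 OR (NOT 0 OR 0))) -> 0
  row 5 [00101]: (((0 OR NOT 0) XOR (0 AND NOT 0)) XOR (1 OR (NOT 1 OR 0))) -> 0
  row 6 [00110]: (((0 OR NOT 1) XOR (0 AND NOT 0)) XOR (0 OR (NOT 0 OR 1))) -> 1
  row 7 [00111]: (((0 OR NOT 1) XOR (0 AND NOT 0)) XOR (1 OR (NOT 1 OR 1))) -> 1
  row 8 [01000]: (((0 OR NOT 0) XOR (1 AND NOT 0)) XOR (0 OR (NOT 0 OR 0))) -> 1
  row 9 [01001]: (((0 OR NOT 0) XOR (1 AND NOT 0)) XOR (1 OR (NOT 1 OR 0))) -> 1
  row 10 [01010]: (((0 OR NOT 1) XOR (1 AND NOT 0)) XOR (0 OR (NOT 0 OR 1))) -> 0
  row 11 [01011]: (((0 OR NOT 1) XOR (1 AND NOT 0)) XOR (1 OR (NOT 1 OR 1))) -> 0
  row 12 [01100]: (((0 OR NOT 0) XOR (1 AND NOT 0)) XOR (0 OR (NOT 0 OR 0))) -> 1
  row 13 [01101]: (((0 OR NOT 0) XOR (1 AND NOT 0)) XOR (1 OR (NOT 1 OR 0))) -> 1
  row 14 [01110]: (((0 OR NOT 1) XOR (1 AND NOT 0)) XOR (0 OR (NOT 0 OR 1))) -> 0
  row 15 [01111]: (((0 OR NOT 1) XOR (1 AND NOT 0)) XOR (1 OR (NOT 1 OR 1))) -> 0
  row 16 [10000]: (((1 OR NOT 0) XOR (0 AND NOT 1)) XOR (0 OR (NOT 0 OR 0))) -> 0
  row 17 [10001]: (((1 OR NOT 0) XOR (0 AND NOT 1)) XOR (1 OR (NOT 1 OR 0))) -> 0
  row 18 [10010]: (((1 OR NOT 1) XOR (0 AND NOT 1)) XOR (0 OR (NOT 0 OR 1))) -> 0
  row 19 [10011]: (((1 OR NOT 1) XOR (0 AND NOT 1)) XOR (1 OR (NOT 1 OR 1))) -> 0
  row 20 [10100]: (((1 OR NOT 0) XOR (0 AND NOT 1)) XOR (0 OR (NOT 0 OR 0))) -> 0
  row 21 [10101]: (((1 OR NOT 0) XOR (0 AND NOT 1)) XOR (1 OR (NOT 1 OR 0))) -> 0
  row 22 [10110]: (((1 OR NOT 1) XOR (0 AND NOT 1)) XOR (0 OR (NOT 0 OR 1))) -> 0
  row 23 [10111]: (((1 OR NOT 1) XOR (0 AND NOT 1)) XOR (1 OR (NOT 1 OR 1))) -> 0
  row 24 [11000]: (((1 OR NOT 0) XOR (1 AND NOT 1)) XOR (0 OR (NOT 0 OR 0))) -> 0
  row 25 [11001]: (((1 OR NOT 0) XOR (1 AND NOT 1)) XOR (1 OR (NOT 1 OR 0))) -> 0
  row 26 [11010]: (((1 OR NOT 1) XOR (1 AND NOT 1)) XOR (0 OR (NOT 0 OR 1))) -> 0
  row 27 [11011]: (((1 OR NOT 1) XOR (1 AND NOT 1)) XOR (1 OR (NOT 1 OR 1))) -> 0
  row 28 [11100]: (((1 OR NOT 0) XOR (1 AND NOT 1)) XOR (0 OR (NOT 0 OR 0))) -> 0
  row 29 [11101]: (((1 OR NOT 0) XOR (1 AND NOT 1)) XOR (1 OR (NOT 1 OR 0))) -> 0
  row 30 [11110]: (((1 OR NOT 1) XOR (1 AND NOT 1)) XOR (0 OR (NOT 0 OR 1))) -> 0
  row 31 [11111]: (((1 OR NOT 1) XOR (1 AND NOT 1)) XOR (1 OR (NOT 1 OR 1))) -> 0
Full result column, 4 rows per line (a,b,c fixed per line; d,e runs 00..11 left to right):
  rows 0-3 [a,b,c=000]: 0011  = hex 3
  rows 4-7 [a,b,c=001]: 0011  = hex 3
  rows 8-11 [a,b,c=010]: 1100  = hex C
  rows 12-15 [a,b,c=011]: 1100  = hex C
  rows 16-19 [a,b,c=100]: 0000  = hex 0
  rows 20-23 [a,b,c=101]: 0000  = hex 0
  rows 24-27 [a,b,c=110]: 0000  = hex 0
  rows 28-31 [a,b,c=111]: 0000  = hex 0
Output column (row 0 .. row 31) = 00110011110011000000000000000000
Output column grouped in 4s = 0011 0011 1100 1100 0000 0000 0000 0000 = 0x33CC0000
Convert to decimal digit by digit (value = value*16 + digit):
  3 -> 3
  3*16 + 3 = 51
  51*16 + 12 (C) = 828
  828*16 + 12 (C) = 13260
  13260*16 + 0 = 212160
  212160*16 + 0 = 3394560
  3394560*16 + 0 = 54312960
  54312960*16 + 0 = 869007360
Decimal = 869007360

869007360
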